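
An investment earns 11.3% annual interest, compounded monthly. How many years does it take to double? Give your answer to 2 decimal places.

6.16 years

(1 + 0.00941667)^(12t) = 2.
12t = ln 2 / ln(1 + 0.00941667) ≈ 0.69315/0.00937261 ≈ 73.9546.
t ≈ 6.1629.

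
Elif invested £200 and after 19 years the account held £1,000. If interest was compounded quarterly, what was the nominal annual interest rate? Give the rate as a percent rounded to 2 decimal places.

8.56%

(1 + r/4)^76 = 1,000/200 = 5.
1 + r/4 = 5^(1/76) ≈ 1.021403, so r/4 ≈ 0.0214026.
r ≈ 4·0.0214026 = 8.56105%.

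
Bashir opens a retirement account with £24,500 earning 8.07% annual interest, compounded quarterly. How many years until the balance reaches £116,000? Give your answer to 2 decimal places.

(1 + 0.020175)^(4t) = 116,000/24,500 = 4.7347.
4t·ln(1 + 0.020175) = ln(4.7347); 4t = 1.5549/0.0199742 ≈ 77.8463.
t ≈ 19.4616 years.

19.46 years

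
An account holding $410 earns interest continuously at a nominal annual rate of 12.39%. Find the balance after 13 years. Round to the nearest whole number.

$2,053

A = P·e^(rt) = 410·e^(0.1239·13) = 410·e^1.6107.
e^1.6107 ≈ 5.006314422, so A ≈ 2,052.5889.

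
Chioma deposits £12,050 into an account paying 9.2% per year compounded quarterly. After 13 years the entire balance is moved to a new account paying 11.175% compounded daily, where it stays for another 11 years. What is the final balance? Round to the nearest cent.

After 13 years at 9.2%: 12,050 × 3.26236803378 ≈ 39,311.5348.
Then 11 years at 11.175%: 39,311.5348 × 3.4180214563 ≈ 134,367.6695.

£134,367.67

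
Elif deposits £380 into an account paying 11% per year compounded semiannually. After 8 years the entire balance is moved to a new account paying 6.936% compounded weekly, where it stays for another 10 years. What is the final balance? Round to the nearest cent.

£1,789.98

Phase 1: 380·(1 + 0.055)^16 ≈ 894.9998.
Phase 2: 894.9998·(1 + 0.06936/52)^520 ≈ 1,789.9829.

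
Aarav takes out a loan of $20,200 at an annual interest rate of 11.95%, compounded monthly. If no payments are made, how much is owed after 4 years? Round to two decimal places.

$32,502.54

Periodic rate = 11.95%/12 = 0.00995833; periods = 12·4 = 48.
A = 20,200·(1 + 0.1195/12)^48 ≈ 20,200·1.6090366439 ≈ 32,502.5402.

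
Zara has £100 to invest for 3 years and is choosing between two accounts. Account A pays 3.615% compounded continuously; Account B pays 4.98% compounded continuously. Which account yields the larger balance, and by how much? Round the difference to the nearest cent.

A: e^(0.03615·3) = e^0.10845 ≈ 1.11454918, so 100 × 1.11454918 ≈ 111.4549.
B: e^(0.0498·3) = e^0.1494 ≈ 1.16113735, so 100 × 1.16113735 ≈ 116.1137.
Difference ≈ 4.6588 in favor of B.

Account B, by £4.66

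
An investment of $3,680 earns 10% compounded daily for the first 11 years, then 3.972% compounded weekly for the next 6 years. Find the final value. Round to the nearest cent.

After 11 years at 10%: 3,680 × 3.0037134582 ≈ 11,053.6655.
Then 6 years at 3.972%: 11,053.6655 × 1.268999794 ≈ 14,027.0993.

$14,027.10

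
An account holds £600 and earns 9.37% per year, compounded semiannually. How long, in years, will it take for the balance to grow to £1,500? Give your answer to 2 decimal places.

(1 + 0.04685)^(2t) = 1,500/600 = 2.5.
2t·ln(1 + 0.04685) = ln(2.5); 2t = 0.91629/0.0457857 ≈ 20.0126.
t ≈ 10.0063 years.

10.01 years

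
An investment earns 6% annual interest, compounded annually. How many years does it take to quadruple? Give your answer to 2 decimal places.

(1 + 0.06)^t = 4.
t = ln 4 / ln(1 + 0.06) ≈ 1.3863/0.0582689 ≈ 23.7913.

23.79 years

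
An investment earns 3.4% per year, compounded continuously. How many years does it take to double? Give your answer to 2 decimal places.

20.39 years

e^(0.034t) = 2, so 0.034t = ln 2 ≈ 0.69315.
t ≈ 0.69315/0.034 ≈ 20.3867.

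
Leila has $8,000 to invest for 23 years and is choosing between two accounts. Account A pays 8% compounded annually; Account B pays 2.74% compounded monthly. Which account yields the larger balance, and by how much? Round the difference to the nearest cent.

Account A growth factor: (1 + 0.08)^23 ≈ 5.8714636456; balance ≈ 46,971.7092.
Account B growth factor: (1 + 0.0274/12)^276 ≈ 1.8766375063; balance ≈ 15,013.1001.
Account A is larger by 31,958.6091.

Account A, by $31,958.61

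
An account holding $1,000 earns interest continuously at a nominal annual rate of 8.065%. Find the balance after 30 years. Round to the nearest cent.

A = P·e^(rt) = 1,000·e^(0.08065·30) = 1,000·e^2.4195.
e^2.4195 ≈ 11.240237791, so A ≈ 11,240.2378.

$11,240.24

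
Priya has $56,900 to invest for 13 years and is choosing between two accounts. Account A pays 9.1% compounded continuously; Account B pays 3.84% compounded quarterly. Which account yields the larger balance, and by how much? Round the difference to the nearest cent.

A: e^(0.091·13) = e^1.183 ≈ 3.26415198484, so 56,900 × 3.26415198484 ≈ 185,730.2479.
B: (1 + 0.0096)^52 ≈ 1.6434851292, so 56,900 × 1.6434851292 ≈ 93,514.3039.
Difference ≈ 92,215.9441 in favor of A.

Account A, by $92,215.94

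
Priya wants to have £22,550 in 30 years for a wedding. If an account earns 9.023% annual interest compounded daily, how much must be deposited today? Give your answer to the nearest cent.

Growth factor = (1 + 0.09023/365)^10950 ≈ 14.977745631.
P = 22,550/14.977745631 ≈ 1,505.5670.

£1,505.57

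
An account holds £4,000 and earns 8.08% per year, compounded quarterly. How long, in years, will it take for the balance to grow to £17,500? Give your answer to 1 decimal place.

18.5 years

(1 + 0.0202)^(4t) = 17,500/4,000 = 4.375.
4t·ln(1 + 0.0202) = ln(4.375); 4t = 1.4759/0.0199987 ≈ 73.8002.
t ≈ 18.4500 years.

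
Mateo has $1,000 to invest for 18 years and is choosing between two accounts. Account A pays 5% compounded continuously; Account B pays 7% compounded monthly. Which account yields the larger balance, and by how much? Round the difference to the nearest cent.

Account B, by $1,052.94

A: e^(0.05·18) = e^0.9 ≈ 2.459603111, so 1,000 × 2.459603111 ≈ 2,459.6031.
B: (1 + 0.07/12)^216 ≈ 3.512539322, so 1,000 × 3.512539322 ≈ 3,512.5393.
Difference ≈ 1,052.9362 in favor of B.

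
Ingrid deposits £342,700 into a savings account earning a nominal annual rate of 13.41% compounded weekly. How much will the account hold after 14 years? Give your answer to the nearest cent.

Growth factor = (1 + 0.1341/52)^728 ≈ 6.520710816504.
A ≈ 342,700 × 6.520710816504 ≈ 2,234,647.5968.

£2,234,647.60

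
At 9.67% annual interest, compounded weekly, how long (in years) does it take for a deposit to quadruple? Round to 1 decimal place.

(1 + 0.00185962)^(52t) = 4.
52t = ln 4 / ln(1 + 0.00185962) ≈ 1.3863/0.00185789 ≈ 746.1666.
t ≈ 14.3494.

14.3 years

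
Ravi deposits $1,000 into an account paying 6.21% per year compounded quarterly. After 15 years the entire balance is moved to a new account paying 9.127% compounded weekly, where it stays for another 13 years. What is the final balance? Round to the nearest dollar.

After 15 years at 6.21%: 1,000 × 2.520212464 ≈ 2,520.2125.
Then 13 years at 9.127%: 2,520.2125 × 3.27222421 ≈ 8,246.7002.

$8,247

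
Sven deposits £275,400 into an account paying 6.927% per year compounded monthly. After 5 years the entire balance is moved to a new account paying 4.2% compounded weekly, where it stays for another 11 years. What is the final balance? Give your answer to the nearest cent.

After 5 years at 6.927%: 275,400 × 1.41249010362 ≈ 388,999.7745.
Then 11 years at 4.2%: 388,999.7745 × 1.58694934684 ≈ 617,322.9381.

£617,322.94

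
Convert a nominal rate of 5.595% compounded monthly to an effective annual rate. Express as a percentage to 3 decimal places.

5.741%

One year is 12 periods at 0.0046625 each: (1 + 0.0046625)^12 ≈ 1.057407.
EAR = 1.057407 − 1 ≈ 5.74073%.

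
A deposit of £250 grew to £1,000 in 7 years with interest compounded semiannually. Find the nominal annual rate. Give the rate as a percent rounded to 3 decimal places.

20.818%

The 14-period growth factor is 1,000/250 = 4.
r/2 = 4^(1/14) − 1 ≈ 0.10409, so r ≈ 2·0.10409 = 20.81790%.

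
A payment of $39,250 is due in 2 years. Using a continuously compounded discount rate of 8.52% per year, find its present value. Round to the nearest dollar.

$33,101

P = A·e^(−rt) = 39,250·e^(−0.1704).
e^(−0.1704) ≈ 0.84332741815, so P ≈ 33,100.6012.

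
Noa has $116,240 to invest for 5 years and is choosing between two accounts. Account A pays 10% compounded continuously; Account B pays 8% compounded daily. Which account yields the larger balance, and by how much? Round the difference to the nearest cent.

Account A growth factor: e^(0.1·5) = e^0.5 ≈ 1.6487212707; balance ≈ 191,647.3605.
Account B growth factor: (1 + 0.08/365)^1825 ≈ 1.49175931357; balance ≈ 173,402.1026.
Account A is larger by 18,245.2579.

Account A, by $18,245.26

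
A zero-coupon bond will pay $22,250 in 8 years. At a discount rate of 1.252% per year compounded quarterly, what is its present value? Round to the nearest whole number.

$20,133

Growth factor = (1 + 0.00313)^32 ≈ 1.1051748701.
P = 22,250/1.1051748701 ≈ 20,132.5606.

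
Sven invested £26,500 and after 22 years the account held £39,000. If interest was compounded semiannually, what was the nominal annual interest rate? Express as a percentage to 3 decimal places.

(1 + r/2)^44 = 39,000/26,500 = 1.4717.
1 + r/2 = 1.4717^(1/44) ≈ 1.008821, so r/2 ≈ 0.00882088.
r ≈ 2·0.00882088 = 1.76418%.

1.764%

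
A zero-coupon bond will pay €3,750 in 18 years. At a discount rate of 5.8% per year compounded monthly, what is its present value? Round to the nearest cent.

Growth factor = (1 + 0.058/12)^216 ≈ 2.833421807.
P = 3,750/2.833421807 ≈ 1,323.4881.

€1,323.49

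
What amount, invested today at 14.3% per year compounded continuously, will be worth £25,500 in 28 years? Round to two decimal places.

P = A·e^(−rt) = 25,500·e^(−4.004).
e^(−4.004) ≈ 0.018242522663, so P ≈ 465.1843.

£465.18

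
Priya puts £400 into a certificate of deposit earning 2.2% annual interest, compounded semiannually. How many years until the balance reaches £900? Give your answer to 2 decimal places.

37.06 years

(1 + 0.011)^(2t) = 900/400 = 2.25.
2t·ln(1 + 0.011) = ln(2.25); 2t = 0.81093/0.0109399 ≈ 74.1257.
t ≈ 37.0628 years.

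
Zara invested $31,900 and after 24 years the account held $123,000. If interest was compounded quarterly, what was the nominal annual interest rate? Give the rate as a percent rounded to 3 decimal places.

5.663%

(1 + r/4)^96 = 123,000/31,900 = 3.8558.
1 + r/4 = 3.8558^(1/96) ≈ 1.014157, so r/4 ≈ 0.0141574.
r ≈ 4·0.0141574 = 5.66296%.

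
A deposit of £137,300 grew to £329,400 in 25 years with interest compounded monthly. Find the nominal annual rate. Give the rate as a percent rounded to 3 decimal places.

3.506%

The 300-period growth factor is 329,400/137,300 = 2.39913.
r/12 = 2.39913^(1/300) − 1 ≈ 0.00292127, so r ≈ 12·0.00292127 = 3.50553%.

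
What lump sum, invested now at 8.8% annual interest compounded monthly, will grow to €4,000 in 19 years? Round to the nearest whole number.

€756

Periodic rate = 8.8%/12 = 0.00733333; 228 periods.
P = 4,000/(1 + 0.088/12)^228 ≈ 4,000/5.290427956 ≈ 756.0825.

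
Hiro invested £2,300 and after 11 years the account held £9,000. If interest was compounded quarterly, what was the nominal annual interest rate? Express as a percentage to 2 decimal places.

12.60%

The 44-period growth factor is 9,000/2,300 = 3.91304.
r/4 = 3.91304^(1/44) − 1 ≈ 0.0314929, so r ≈ 4·0.0314929 = 12.59716%.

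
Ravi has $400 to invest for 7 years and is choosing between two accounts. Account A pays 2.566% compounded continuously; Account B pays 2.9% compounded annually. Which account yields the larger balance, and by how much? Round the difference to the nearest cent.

Account A growth factor: e^(0.02566·7) = e^0.17962 ≈ 1.19676251; balance ≈ 478.7050.
Account B growth factor: (1 + 0.029)^7 ≈ 1.2215398; balance ≈ 488.6159.
Account B is larger by 9.9109.

Account B, by $9.91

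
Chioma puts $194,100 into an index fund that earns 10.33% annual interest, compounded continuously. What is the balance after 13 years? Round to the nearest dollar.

$743,429

A = P·e^(rt) = 194,100·e^(0.1033·13) = 194,100·e^1.3429.
e^1.3429 ≈ 3.83013480614, so A ≈ 743,429.1659.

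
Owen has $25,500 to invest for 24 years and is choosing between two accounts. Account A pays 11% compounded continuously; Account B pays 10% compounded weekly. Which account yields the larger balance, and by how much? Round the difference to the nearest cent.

Account A growth factor: e^(0.11·24) = e^2.64 ≈ 14.0132036077; balance ≈ 357,336.6920.
Account B growth factor: (1 + 0.1/52)^1248 ≈ 10.9978001014; balance ≈ 280,443.9026.
Account A is larger by 76,892.7894.

Account A, by $76,892.79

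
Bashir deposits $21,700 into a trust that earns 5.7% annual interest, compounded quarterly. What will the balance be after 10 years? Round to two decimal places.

Periodic rate = 5.7%/4 = 0.01425; periods = 4·10 = 40.
A = 21,700·(1 + 0.01425)^40 ≈ 21,700·1.7611674697 ≈ 38,217.3341.

$38,217.33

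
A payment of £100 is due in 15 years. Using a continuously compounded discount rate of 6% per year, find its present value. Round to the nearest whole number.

£41

P = A·e^(−rt) = 100·e^(−0.9).
e^(−0.9) ≈ 0.40656966, so P ≈ 40.6570.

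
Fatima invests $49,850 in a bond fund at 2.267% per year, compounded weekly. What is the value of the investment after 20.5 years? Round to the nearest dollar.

$79,333

Periodic rate = 2.267%/52 = 0.000435962; periods = 52·20.5 = 1066.
A = 49,850·(1 + 0.02267/52)^1066 ≈ 49,850·1.5914311825 ≈ 79,332.8444.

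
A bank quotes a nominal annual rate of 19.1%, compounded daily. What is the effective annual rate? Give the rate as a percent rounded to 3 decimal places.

One year is 365 periods at 0.000523288 each: (1 + 0.000523288)^365 ≈ 1.210399.
EAR = 1.210399 − 1 ≈ 21.03990%.

21.040%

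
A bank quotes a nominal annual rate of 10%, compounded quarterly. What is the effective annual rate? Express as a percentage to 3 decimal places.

One year is 4 periods at 0.025 each: (1 + 0.025)^4 ≈ 1.103813.
EAR = 1.103813 − 1 ≈ 10.38129%.

10.381%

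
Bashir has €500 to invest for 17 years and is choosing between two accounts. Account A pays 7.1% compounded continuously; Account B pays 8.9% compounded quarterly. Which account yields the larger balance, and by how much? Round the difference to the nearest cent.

Account B, by €561.10

A: e^(0.071·17) = e^1.207 ≈ 3.343439274, so 500 × 3.343439274 ≈ 1,671.7196.
B: (1 + 0.02225)^68 ≈ 4.465644094, so 500 × 4.465644094 ≈ 2,232.8220.
Difference ≈ 561.1024 in favor of B.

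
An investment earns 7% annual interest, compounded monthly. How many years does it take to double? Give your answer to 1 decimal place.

(1 + 0.00583333)^(12t) = 2.
12t = ln 2 / ln(1 + 0.00583333) ≈ 0.69315/0.00581639 ≈ 119.1715.
t ≈ 9.9310.

9.9 years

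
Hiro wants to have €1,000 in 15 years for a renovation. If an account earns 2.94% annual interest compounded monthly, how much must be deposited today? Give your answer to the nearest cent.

Periodic rate = 2.94%/12 = 0.00245; 180 periods.
P = 1,000/(1 + 0.00245)^180 ≈ 1,000/1.55342265 ≈ 643.7398.

€643.74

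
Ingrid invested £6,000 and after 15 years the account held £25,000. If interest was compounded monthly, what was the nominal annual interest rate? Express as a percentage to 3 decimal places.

9.552%

(1 + r/12)^180 = 25,000/6,000 = 4.16667.
1 + r/12 = 4.16667^(1/180) ≈ 1.00796, so r/12 ≈ 0.00795994.
r ≈ 12·0.00795994 = 9.55192%.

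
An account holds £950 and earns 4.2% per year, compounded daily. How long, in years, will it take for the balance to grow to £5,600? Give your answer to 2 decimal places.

(1 + 0.000115068)^(365t) = 5,600/950 = 5.8947.
365t·ln(1 + 0.000115068) = ln(5.8947); 365t = 1.7741/0.000115062 ≈ 15418.3123.
t ≈ 42.2420 years.

42.24 years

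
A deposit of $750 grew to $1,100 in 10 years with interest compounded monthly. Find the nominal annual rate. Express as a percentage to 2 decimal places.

The 120-period growth factor is 1,100/750 = 1.46667.
r/12 = 1.46667^(1/120) − 1 ≈ 0.0031967, so r ≈ 12·0.0031967 = 3.83604%.

3.84%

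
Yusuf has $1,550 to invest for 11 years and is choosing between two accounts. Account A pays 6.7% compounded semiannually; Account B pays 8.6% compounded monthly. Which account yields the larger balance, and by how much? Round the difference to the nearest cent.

Account A growth factor: (1 + 0.0335)^22 ≈ 2.064574606; balance ≈ 3,200.0906.
Account B growth factor: (1 + 0.086/12)^132 ≈ 2.566713472; balance ≈ 3,978.4059.
Account B is larger by 778.3152.

Account B, by $778.32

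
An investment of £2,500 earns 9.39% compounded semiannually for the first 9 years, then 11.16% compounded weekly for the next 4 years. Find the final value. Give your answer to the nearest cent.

£8,918.02

Phase 1: 2,500·(1 + 0.04695)^18 ≈ 5,709.6167.
Phase 2: 5,709.6167·(1 + 0.1116/52)^208 ≈ 8,918.0164.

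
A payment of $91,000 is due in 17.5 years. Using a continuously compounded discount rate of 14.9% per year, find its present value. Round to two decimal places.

$6,708.39

P = A·e^(−rt) = 91,000·e^(−2.6075).
e^(−2.6075) ≈ 0.07371861011, so P ≈ 6,708.3935.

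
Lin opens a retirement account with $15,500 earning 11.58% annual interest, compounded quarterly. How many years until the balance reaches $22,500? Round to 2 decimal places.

3.26 years

(1 + 0.02895)^(4t) = 22,500/15,500 = 1.4516.
4t·ln(1 + 0.02895) = ln(1.4516); 4t = 0.37268/0.0285389 ≈ 13.0585.
t ≈ 3.2646 years.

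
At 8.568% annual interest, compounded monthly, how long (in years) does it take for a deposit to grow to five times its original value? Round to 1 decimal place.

(1 + 0.00714)^(12t) = 5.
12t = ln 5 / ln(1 + 0.00714) ≈ 1.6094/0.00711463 ≈ 226.2152.
t ≈ 18.8513.

18.9 years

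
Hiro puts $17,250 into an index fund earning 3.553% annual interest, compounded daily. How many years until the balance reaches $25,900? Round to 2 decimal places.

11.44 years

We need (1 + 0.0000973425)^(365t) = 1.5014, so 365t = ln 1.5014 / ln 1.000097 ≈ 4175.4706.
t ≈ 4175.4706/365 = 11.4396 years.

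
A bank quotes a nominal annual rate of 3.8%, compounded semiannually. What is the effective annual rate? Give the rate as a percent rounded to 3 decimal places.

One year is 2 periods at 0.019 each: (1 + 0.019)^2 ≈ 1.038361.
EAR = 1.038361 − 1 ≈ 3.83610%.

3.836%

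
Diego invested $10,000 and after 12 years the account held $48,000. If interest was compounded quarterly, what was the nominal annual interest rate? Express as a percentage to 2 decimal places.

13.29%

(1 + r/4)^48 = 48,000/10,000 = 4.8.
1 + r/4 = 4.8^(1/48) ≈ 1.033219, so r/4 ≈ 0.0332193.
r ≈ 4·0.0332193 = 13.28774%.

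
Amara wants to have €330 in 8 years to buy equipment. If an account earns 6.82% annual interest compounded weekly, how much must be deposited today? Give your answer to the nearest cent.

€191.30

Growth factor = (1 + 0.0682/52)^416 ≈ 1.72502669.
P = 330/1.72502669 ≈ 191.3014.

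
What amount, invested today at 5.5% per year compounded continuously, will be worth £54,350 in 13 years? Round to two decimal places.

P = A·e^(−rt) = 54,350·e^(−0.715).
e^(−0.715) ≈ 0.4891921118, so P ≈ 26,587.5913.

£26,587.59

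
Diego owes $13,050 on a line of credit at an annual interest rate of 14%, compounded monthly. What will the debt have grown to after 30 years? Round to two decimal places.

$849,354.83

Growth factor = (1 + 0.14/12)^360 ≈ 65.0846612783.
A ≈ 13,050 × 65.0846612783 ≈ 849,354.8297.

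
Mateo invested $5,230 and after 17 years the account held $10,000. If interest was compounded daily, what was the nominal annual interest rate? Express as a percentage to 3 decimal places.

3.813%

(1 + r/365)^6205 = 10,000/5,230 = 1.91205.
1 + r/365 = 1.91205^(1/6205) ≈ 1.000104, so r/365 ≈ 0.000104465.
r ≈ 365·0.000104465 = 3.81299%.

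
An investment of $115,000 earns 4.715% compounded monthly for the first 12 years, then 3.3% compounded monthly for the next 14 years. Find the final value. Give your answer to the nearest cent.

Phase 1: 115,000·(1 + 0.04715/12)^144 ≈ 202,274.0518.
Phase 2: 202,274.0518·(1 + 0.00275)^168 ≈ 320,855.0240.

$320,855.02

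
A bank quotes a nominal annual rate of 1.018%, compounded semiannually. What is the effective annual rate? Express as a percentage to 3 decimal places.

EAR = (1 + 1.018%/2)^2 − 1 = (1 + 0.00509)^2 − 1.
(1 + 0.00509)^2 ≈ 1.010206, so EAR ≈ 1.02059%.

1.021%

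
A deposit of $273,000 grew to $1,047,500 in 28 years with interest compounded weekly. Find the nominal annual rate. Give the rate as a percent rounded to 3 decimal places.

4.805%

(1 + r/52)^1456 = 1,047,500/273,000 = 3.837.
1 + r/52 = 3.837^(1/1456) ≈ 1.000924, so r/52 ≈ 0.000923977.
r ≈ 52·0.000923977 = 4.80468%.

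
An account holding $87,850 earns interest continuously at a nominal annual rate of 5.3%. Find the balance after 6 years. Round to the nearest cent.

$120,738.95

A = P·e^(rt) = 87,850·e^(0.053·6) = 87,850·e^0.318.
e^0.318 ≈ 1.37437626123, so A ≈ 120,738.9545.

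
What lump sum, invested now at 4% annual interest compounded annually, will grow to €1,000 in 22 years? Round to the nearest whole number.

Annual rate = 4% = 0.04; 22 periods.
P = 1,000/(1 + 0.04)^22 ≈ 1,000/2.36991879 ≈ 421.9554.

€422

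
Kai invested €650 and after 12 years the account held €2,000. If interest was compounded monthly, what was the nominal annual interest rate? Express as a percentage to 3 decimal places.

9.403%

The 144-period growth factor is 2,000/650 = 3.07692.
r/12 = 3.07692^(1/144) − 1 ≈ 0.00783561, so r ≈ 12·0.00783561 = 9.40273%.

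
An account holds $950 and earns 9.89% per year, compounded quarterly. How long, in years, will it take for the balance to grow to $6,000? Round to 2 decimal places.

We need (1 + 0.024725)^(4t) = 6.3158, so 4t = ln 6.3158 / ln 1.024725 ≈ 75.4598.
t ≈ 75.4598/4 = 18.8650 years.

18.86 years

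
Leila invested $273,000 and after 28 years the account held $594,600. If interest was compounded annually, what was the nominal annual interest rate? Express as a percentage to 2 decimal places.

The 28-period growth factor is 594,600/273,000 = 2.17802.
r = 2.17802^(1/28) − 1 ≈ 0.0281907, i.e. 2.81907%.

2.82%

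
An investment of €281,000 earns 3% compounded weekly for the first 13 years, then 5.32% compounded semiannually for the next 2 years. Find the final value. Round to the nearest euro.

€460,933

After 13 years at 3%: 281,000 × 1.47681470676 ≈ 414,984.9326.
Then 2 years at 5.32%: 414,984.9326 × 1.11072114503 ≈ 460,932.5395.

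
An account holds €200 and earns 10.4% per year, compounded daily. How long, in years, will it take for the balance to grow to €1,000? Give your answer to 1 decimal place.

15.5 years

(1 + 0.000284932)^(365t) = 1,000/200 = 5.
365t·ln(1 + 0.000284932) = ln(5); 365t = 1.6094/0.000284891 ≈ 5649.3127.
t ≈ 15.4776 years.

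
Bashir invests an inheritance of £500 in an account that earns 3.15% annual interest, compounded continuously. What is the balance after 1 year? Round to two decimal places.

£516.00

A = P·e^(rt) = 500·e^(0.0315·1) = 500·e^0.0315.
e^0.0315 ≈ 1.03200138, so A ≈ 516.0007.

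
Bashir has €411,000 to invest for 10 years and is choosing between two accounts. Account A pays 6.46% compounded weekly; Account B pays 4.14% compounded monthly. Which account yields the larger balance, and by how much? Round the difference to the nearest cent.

Account A, by €162,488.69

Account A growth factor: (1 + 0.0646/52)^520 ≈ 1.90712918459; balance ≈ 783,830.0949.
Account B growth factor: (1 + 0.00345)^120 ≈ 1.51177958242; balance ≈ 621,341.4084.
Account A is larger by 162,488.6865.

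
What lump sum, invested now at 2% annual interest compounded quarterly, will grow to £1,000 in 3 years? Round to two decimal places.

Periodic rate = 2%/4 = 0.005; 12 periods.
P = 1,000/(1 + 0.005)^12 ≈ 1,000/1.06167781 ≈ 941.9053.

£941.91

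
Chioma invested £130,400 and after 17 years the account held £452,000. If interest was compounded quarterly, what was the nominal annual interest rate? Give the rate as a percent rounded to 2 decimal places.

The 68-period growth factor is 452,000/130,400 = 3.46626.
r/4 = 3.46626^(1/68) − 1 ≈ 0.0184486, so r ≈ 4·0.0184486 = 7.37945%.

7.38%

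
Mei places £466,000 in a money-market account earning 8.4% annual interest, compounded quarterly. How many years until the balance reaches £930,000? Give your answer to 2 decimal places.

8.31 years

We need (1 + 0.021)^(4t) = 1.9957, so 4t = ln 1.9957 / ln 1.021 ≈ 33.2490.
t ≈ 33.2490/4 = 8.3123 years.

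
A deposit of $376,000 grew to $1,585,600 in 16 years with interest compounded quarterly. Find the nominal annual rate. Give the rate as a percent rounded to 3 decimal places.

9.096%

The 64-period growth factor is 1,585,600/376,000 = 4.21702.
r/4 = 4.21702^(1/64) − 1 ≈ 0.0227411, so r ≈ 4·0.0227411 = 9.09645%.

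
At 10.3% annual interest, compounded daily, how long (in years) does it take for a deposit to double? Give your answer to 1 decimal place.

(1 + 0.000282192)^(365t) = 2.
365t = ln 2 / ln(1 + 0.000282192) ≈ 0.69315/0.000282152 ≈ 2456.6448.
t ≈ 6.7305.

6.7 years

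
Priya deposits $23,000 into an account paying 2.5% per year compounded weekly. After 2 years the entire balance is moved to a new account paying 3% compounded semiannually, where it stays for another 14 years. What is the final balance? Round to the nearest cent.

$36,684.83

Phase 1: 23,000·(1 + 0.025/52)^104 ≈ 24,178.9447.
Phase 2: 24,178.9447·(1 + 0.015)^28 ≈ 36,684.8312.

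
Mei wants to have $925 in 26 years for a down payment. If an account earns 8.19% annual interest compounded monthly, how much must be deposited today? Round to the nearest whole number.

$111

Periodic rate = 8.19%/12 = 0.006825; 312 periods.
P = 925/(1 + 0.006825)^312 ≈ 925/8.34920494 ≈ 110.7890.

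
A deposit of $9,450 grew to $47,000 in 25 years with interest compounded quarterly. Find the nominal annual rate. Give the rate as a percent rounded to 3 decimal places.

The 100-period growth factor is 47,000/9,450 = 4.97354.
r/4 = 4.97354^(1/100) − 1 ≈ 0.0161707, so r ≈ 4·0.0161707 = 6.46827%.

6.468%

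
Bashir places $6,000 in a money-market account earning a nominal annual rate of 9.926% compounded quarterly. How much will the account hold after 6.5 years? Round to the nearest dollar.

$11,348

Growth factor = (1 + 0.024815)^26 ≈ 1.8913953193.
A ≈ 6,000 × 1.8913953193 ≈ 11,348.3719.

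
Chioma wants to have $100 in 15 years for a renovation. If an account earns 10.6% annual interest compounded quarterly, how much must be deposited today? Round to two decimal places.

$20.82

Growth factor = (1 + 0.0265)^60 ≈ 4.8032725.
P = 100/4.8032725 ≈ 20.8191.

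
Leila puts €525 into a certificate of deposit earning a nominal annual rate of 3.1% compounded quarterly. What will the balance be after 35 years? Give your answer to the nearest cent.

Periodic rate = 3.1%/4 = 0.00775; periods = 4·35 = 140.
A = 525·(1 + 0.00775)^140 ≈ 525·2.947086992 ≈ 1,547.2207.

€1,547.22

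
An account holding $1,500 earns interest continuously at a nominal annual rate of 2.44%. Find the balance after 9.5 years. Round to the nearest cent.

$1,891.30

A = P·e^(rt) = 1,500·e^(0.0244·9.5) = 1,500·e^0.2318.
e^0.2318 ≈ 1.26086753, so A ≈ 1,891.3013.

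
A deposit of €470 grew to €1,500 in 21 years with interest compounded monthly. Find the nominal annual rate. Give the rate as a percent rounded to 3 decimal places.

(1 + r/12)^252 = 1,500/470 = 3.19149.
1 + r/12 = 3.19149^(1/252) ≈ 1.004616, so r/12 ≈ 0.00461573.
r ≈ 12·0.00461573 = 5.53888%.

5.539%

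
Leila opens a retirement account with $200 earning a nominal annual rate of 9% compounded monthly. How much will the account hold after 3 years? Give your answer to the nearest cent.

$261.73

Periodic rate = 9%/12 = 0.0075; periods = 12·3 = 36.
A = 200·(1 + 0.0075)^36 ≈ 200·1.30864537 ≈ 261.7291.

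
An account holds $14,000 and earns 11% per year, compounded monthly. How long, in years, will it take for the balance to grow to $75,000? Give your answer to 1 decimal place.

15.3 years

(1 + 0.00916667)^(12t) = 75,000/14,000 = 5.3571.
12t·ln(1 + 0.00916667) = ln(5.3571); 12t = 1.6784/0.00912491 ≈ 183.9395.
t ≈ 15.3283 years.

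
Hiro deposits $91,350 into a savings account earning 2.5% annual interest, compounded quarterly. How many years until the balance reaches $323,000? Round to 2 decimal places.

We need (1 + 0.00625)^(4t) = 3.5359, so 4t = ln 3.5359 / ln 1.00625 ≈ 202.7035.
t ≈ 202.7035/4 = 50.6759 years.

50.68 years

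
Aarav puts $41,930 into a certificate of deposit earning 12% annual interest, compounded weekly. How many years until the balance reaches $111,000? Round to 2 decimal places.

8.12 years

(1 + 0.00230769)^(52t) = 111,000/41,930 = 2.6473.
52t·ln(1 + 0.00230769) = ln(2.6473); 52t = 0.97353/0.00230503 ≈ 422.3490.
t ≈ 8.1221 years.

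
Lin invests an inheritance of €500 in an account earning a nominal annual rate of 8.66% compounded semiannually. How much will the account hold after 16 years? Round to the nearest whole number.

€1,941

Growth factor = (1 + 0.0433)^32 ≈ 3.882349563.
A ≈ 500 × 3.882349563 ≈ 1,941.1748.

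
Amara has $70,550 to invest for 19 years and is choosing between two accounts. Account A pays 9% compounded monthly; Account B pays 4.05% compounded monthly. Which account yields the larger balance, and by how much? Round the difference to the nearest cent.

Account A, by $235,489.13

Account A growth factor: (1 + 0.0075)^228 ≈ 5.49379560256; balance ≈ 387,587.2798.
Account B growth factor: (1 + 0.003375)^228 ≈ 2.15589162065; balance ≈ 152,098.1538.
Account A is larger by 235,489.1259.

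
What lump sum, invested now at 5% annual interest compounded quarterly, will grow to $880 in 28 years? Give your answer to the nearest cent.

$218.90

Periodic rate = 5%/4 = 0.0125; 112 periods.
P = 880/(1 + 0.0125)^112 ≈ 880/4.02016216 ≈ 218.8966.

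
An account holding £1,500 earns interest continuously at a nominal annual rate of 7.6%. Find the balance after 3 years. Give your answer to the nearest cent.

£1,884.13

A = P·e^(rt) = 1,500·e^(0.076·3) = 1,500·e^0.228.
e^0.228 ≈ 1.256085325, so A ≈ 1,884.1280.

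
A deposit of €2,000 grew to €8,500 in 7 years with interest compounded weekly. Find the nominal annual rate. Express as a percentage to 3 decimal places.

(1 + r/52)^364 = 8,500/2,000 = 4.25.
1 + r/52 = 4.25^(1/364) ≈ 1.003983, so r/52 ≈ 0.00398296.
r ≈ 52·0.00398296 = 20.71141%.

20.711%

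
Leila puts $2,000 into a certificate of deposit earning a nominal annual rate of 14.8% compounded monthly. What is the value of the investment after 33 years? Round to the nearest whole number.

$256,537

Periodic rate = 14.8%/12 = 0.0123333; periods = 12·33 = 396.
A = 2,000·(1 + 0.148/12)^396 ≈ 2,000·128.268711061 ≈ 256,537.4221.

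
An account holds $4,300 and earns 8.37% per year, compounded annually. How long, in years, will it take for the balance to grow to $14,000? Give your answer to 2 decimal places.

14.69 years

We need (1 + 0.0837)^t = 3.2558, so t = ln 3.2558 / ln 1.0837 ≈ 14.6856.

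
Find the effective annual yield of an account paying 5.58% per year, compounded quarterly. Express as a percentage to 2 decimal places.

EAR = (1 + 5.58%/4)^4 − 1 = (1 + 0.01395)^4 − 1.
(1 + 0.01395)^4 ≈ 1.056979, so EAR ≈ 5.69785%.

5.70%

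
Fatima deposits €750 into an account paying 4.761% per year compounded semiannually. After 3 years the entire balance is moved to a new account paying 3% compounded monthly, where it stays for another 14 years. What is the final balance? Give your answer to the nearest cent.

€1,313.83

After 3 years at 4.761%: 750 × 1.151604829 ≈ 863.7036.
Then 14 years at 3%: 863.7036 × 1.521164064 ≈ 1,313.8349.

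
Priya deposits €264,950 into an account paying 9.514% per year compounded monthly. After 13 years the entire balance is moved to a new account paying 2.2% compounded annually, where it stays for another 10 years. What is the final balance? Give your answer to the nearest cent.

After 13 years at 9.514%: 264,950 × 3.427882765753 ≈ 908,217.5388.
Then 10 years at 2.2%: 908,217.5388 × 1.243108276587 ≈ 1,129,012.7394.

€1,129,012.74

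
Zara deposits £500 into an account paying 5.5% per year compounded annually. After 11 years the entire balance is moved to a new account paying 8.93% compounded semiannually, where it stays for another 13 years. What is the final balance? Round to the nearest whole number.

£2,805

Phase 1: 500·(1 + 0.055)^11 ≈ 901.0462.
Phase 2: 901.0462·(1 + 0.04465)^26 ≈ 2,805.3567.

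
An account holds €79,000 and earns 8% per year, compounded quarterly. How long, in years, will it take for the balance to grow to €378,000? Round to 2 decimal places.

19.76 years

(1 + 0.02)^(4t) = 378,000/79,000 = 4.7848.
4t·ln(1 + 0.02) = ln(4.7848); 4t = 1.5654/0.0198026 ≈ 79.0525.
t ≈ 19.7631 years.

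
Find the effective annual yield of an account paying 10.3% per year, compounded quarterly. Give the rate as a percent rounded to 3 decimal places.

10.705%

EAR = (1 + 10.3%/4)^4 − 1 = (1 + 0.02575)^4 − 1.
(1 + 0.02575)^4 ≈ 1.107047, so EAR ≈ 10.70471%.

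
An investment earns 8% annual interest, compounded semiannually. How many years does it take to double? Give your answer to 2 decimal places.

(1 + 0.04)^(2t) = 2.
2t = ln 2 / ln(1 + 0.04) ≈ 0.69315/0.0392207 ≈ 17.6730.
t ≈ 8.8365.

8.84 years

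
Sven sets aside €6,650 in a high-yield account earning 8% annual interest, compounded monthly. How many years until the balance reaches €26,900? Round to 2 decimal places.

We need (1 + 0.00666667)^(12t) = 4.0451, so 12t = ln 4.0451 / ln 1.006667 ≈ 210.3244.
t ≈ 210.3244/12 = 17.5270 years.

17.53 years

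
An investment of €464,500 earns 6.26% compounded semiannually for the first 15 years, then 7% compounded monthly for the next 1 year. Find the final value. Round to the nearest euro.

€1,255,592

After 15 years at 6.26%: 464,500 × 2.520870479366 ≈ 1,170,944.3377.
Then 1 years at 7%: 1,170,944.3377 × 1.072290080856 ≈ 1,255,591.9985.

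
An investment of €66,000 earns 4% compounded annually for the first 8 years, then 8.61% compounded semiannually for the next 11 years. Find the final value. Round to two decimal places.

Phase 1: 66,000·(1 + 0.04)^8 ≈ 90,325.5573.
Phase 2: 90,325.5573·(1 + 0.04305)^22 ≈ 228,309.2214.

€228,309.22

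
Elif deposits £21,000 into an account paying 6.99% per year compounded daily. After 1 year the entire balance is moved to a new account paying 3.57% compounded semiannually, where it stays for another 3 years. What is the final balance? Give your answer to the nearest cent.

Phase 1: 21,000·(1 + 0.0699/365)^365 ≈ 22,520.2689.
Phase 2: 22,520.2689·(1 + 0.01785)^6 ≈ 25,042.4179.

£25,042.42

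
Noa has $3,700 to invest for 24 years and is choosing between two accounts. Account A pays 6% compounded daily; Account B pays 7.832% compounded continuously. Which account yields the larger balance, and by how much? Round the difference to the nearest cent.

Account B, by $8,625.48

Account A growth factor: (1 + 0.06/365)^8760 ≈ 4.2201963559; balance ≈ 15,614.7265.
Account B growth factor: e^(0.07832·24) = e^1.87968 ≈ 6.5514080761; balance ≈ 24,240.2099.
Account B is larger by 8,625.4834.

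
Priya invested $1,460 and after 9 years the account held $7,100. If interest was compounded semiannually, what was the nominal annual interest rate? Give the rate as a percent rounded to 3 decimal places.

The 18-period growth factor is 7,100/1,460 = 4.86301.
r/2 = 4.86301^(1/18) − 1 ≈ 0.0918461, so r ≈ 2·0.0918461 = 18.36921%.

18.369%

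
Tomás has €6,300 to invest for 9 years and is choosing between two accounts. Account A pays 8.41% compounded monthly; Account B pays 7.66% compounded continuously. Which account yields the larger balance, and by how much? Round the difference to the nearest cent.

Account A, by €841.16

Account A growth factor: (1 + 0.0841/12)^108 ≈ 2.1260377235; balance ≈ 13,394.0377.
Account B growth factor: e^(0.0766·9) = e^0.6894 ≈ 1.9925196627; balance ≈ 12,552.8739.
Account A is larger by 841.1638.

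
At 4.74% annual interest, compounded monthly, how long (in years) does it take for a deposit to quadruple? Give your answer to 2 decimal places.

(1 + 0.00395)^(12t) = 4.
12t = ln 4 / ln(1 + 0.00395) ≈ 1.3863/0.00394222 ≈ 351.6533.
t ≈ 29.3044.

29.30 years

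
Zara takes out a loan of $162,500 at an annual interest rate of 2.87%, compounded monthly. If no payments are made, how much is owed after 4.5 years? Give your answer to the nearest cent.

Growth factor = (1 + 0.0287/12)^54 ≈ 1.13768535035.
A ≈ 162,500 × 1.13768535035 ≈ 184,873.8694.

$184,873.87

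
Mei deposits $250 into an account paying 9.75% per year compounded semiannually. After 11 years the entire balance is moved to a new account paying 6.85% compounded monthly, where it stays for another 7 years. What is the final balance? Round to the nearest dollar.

After 11 years at 9.75%: 250 × 2.849596866 ≈ 712.3992.
Then 7 years at 6.85%: 712.3992 × 1.613065834 ≈ 1,149.1468.

$1,149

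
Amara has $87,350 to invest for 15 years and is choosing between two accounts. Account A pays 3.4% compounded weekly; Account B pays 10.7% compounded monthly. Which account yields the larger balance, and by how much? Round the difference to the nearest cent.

Account B, by $286,295.06

A: (1 + 0.034/52)^780 ≈ 1.66501368376, so 87,350 × 1.66501368376 ≈ 145,438.9453.
B: (1 + 0.107/12)^180 ≈ 4.94257588133, so 87,350 × 4.94257588133 ≈ 431,734.0032.
Difference ≈ 286,295.0580 in favor of B.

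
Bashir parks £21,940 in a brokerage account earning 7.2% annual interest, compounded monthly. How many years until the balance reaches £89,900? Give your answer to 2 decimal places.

(1 + 0.006)^(12t) = 89,900/21,940 = 4.0975.
12t·ln(1 + 0.006) = ln(4.0975); 12t = 1.4104/0.00598207 ≈ 235.7689.
t ≈ 19.6474 years.

19.65 years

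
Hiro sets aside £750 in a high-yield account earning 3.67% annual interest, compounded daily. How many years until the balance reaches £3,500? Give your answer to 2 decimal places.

41.98 years

(1 + 0.000100548)^(365t) = 3,500/750 = 4.6667.
365t·ln(1 + 0.000100548) = ln(4.6667); 365t = 1.5404/0.000100543 ≈ 15321.2727.
t ≈ 41.9761 years.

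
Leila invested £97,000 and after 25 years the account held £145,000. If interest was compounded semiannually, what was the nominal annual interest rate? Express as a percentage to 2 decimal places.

1.61%

(1 + r/2)^50 = 145,000/97,000 = 1.49485.
1 + r/2 = 1.49485^(1/50) ≈ 1.008073, so r/2 ≈ 0.00807287.
r ≈ 2·0.00807287 = 1.61457%.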